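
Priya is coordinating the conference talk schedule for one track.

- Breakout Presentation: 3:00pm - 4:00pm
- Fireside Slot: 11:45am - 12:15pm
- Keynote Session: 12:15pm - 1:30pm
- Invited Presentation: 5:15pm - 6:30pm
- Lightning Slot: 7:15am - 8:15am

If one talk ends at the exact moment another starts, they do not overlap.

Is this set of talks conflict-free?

Sorted by start: Lightning Slot, Fireside Slot, Keynote Session, Breakout Presentation, Invited Presentation.
Fireside Slot starts after Lightning Slot ends, so Lightning Slot has no further overlaps.
Keynote Session starts exactly when Fireside Slot ends (back-to-back, no overlap), so Fireside Slot has no further overlaps.
Breakout Presentation starts after Keynote Session ends, so Keynote Session has no further overlaps.
Invited Presentation starts after Breakout Presentation ends.
Every pair is clear; the schedule has no overlaps.

Yes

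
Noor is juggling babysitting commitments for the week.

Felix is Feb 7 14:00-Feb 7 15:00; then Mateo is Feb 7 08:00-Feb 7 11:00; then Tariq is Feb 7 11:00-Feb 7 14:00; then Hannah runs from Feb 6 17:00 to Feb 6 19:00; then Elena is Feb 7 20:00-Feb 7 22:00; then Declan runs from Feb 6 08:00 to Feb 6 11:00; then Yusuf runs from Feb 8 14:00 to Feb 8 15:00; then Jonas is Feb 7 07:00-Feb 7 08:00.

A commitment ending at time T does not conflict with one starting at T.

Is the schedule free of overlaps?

Yes

Check each pair: they overlap iff neither finishes before the other starts.
Sorted by start: Declan, Hannah, Jonas, Mateo, Tariq, Felix, Elena, Yusuf.
Hannah starts after Declan ends — done with Declan.
Jonas starts after Hannah ends — done with Hannah.
Mateo starts exactly when Jonas ends (back-to-back, no overlap) — done with Jonas.
Tariq starts exactly when Mateo ends (back-to-back, no overlap) — done with Mateo.
Felix starts exactly when Tariq ends (back-to-back, no overlap) — done with Tariq.
Elena starts after Felix ends — done with Felix.
Yusuf starts after Elena ends.
Every pair is clear; the schedule has no overlaps.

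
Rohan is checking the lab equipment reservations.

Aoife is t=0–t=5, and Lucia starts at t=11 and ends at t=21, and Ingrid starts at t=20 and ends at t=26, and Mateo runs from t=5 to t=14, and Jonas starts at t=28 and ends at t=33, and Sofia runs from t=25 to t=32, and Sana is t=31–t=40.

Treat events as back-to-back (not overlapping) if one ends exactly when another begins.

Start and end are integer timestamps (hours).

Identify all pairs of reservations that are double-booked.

Two intervals overlap when each starts before the other ends.
Sorted by start: Aoife, Mateo, Lucia, Ingrid, Sofia, Jonas, Sana.
Mateo starts exactly when Aoife ends (back-to-back, no overlap), so nothing later overlaps Aoife either.
Lucia starts before Mateo ends → Mateo and Lucia overlap.
Ingrid starts after Mateo ends, so nothing later overlaps Mateo either.
Ingrid starts before Lucia ends → Lucia and Ingrid overlap.
Sofia starts after Lucia ends, so nothing later overlaps Lucia either.
Sofia starts before Ingrid ends → Ingrid and Sofia overlap.
Jonas starts after Ingrid ends, so nothing later overlaps Ingrid either.
Jonas starts before Sofia ends → Sofia and Jonas overlap.
Sana starts before Sofia ends → Sofia and Sana overlap.
Sana starts before Jonas ends → Jonas and Sana overlap.

Ingrid & Lucia, Ingrid & Sofia, Jonas & Sana, Jonas & Sofia, Lucia & Mateo, Sana & Sofia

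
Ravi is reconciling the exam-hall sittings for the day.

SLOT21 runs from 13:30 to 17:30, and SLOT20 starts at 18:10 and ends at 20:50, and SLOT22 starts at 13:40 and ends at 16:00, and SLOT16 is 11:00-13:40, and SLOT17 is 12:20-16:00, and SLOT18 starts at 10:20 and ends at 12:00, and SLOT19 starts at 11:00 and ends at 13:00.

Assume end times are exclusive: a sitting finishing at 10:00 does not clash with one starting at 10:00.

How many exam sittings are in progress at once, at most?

3

Sweep the timeline, counting +1 at each start and −1 at each end (ends before starts at a tie):
10:20 start SLOT18 → 1
11:00 start SLOT16 → 2
11:00 start SLOT19 → 3
12:00 end SLOT18 → 2
12:20 start SLOT17 → 3
13:00 end SLOT19 → 2
13:30 start SLOT21 → 3
13:40 end SLOT16 → 2
13:40 start SLOT22 → 3
16:00 end SLOT17 → 2
16:00 end SLOT22 → 1
17:30 end SLOT21 → 0
18:10 start SLOT20 → 1
20:50 end SLOT20 → 0
Peak is 3, at 11:00 (SLOT16, SLOT18, SLOT19).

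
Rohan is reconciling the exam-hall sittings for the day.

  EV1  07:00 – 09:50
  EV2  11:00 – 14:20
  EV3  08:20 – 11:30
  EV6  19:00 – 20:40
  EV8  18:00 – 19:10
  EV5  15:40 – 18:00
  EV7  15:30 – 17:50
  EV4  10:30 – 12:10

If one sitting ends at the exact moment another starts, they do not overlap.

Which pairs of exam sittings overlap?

EV1 & EV3, EV2 & EV3, EV2 & EV4, EV3 & EV4, EV5 & EV7, EV6 & EV8

Sorted by start: EV1, EV3, EV4, EV2, EV7, EV5, EV8, EV6.
EV3 starts before EV1 ends → EV1 and EV3 overlap.
EV4 starts after EV1 ends; EV1 is clear from here.
EV4 starts before EV3 ends → EV3 and EV4 overlap.
EV2 starts before EV3 ends → EV3 and EV2 overlap.
EV7 starts after EV3 ends; EV3 is clear from here.
EV2 starts before EV4 ends → EV4 and EV2 overlap.
EV7 starts after EV4 ends; EV4 is clear from here.
EV7 starts after EV2 ends; EV2 is clear from here.
EV5 starts before EV7 ends → EV7 and EV5 overlap.
EV8 starts after EV7 ends; EV7 is clear from here.
EV8 starts exactly when EV5 ends (back-to-back, no overlap); EV5 is clear from here.
EV6 starts before EV8 ends → EV8 and EV6 overlap.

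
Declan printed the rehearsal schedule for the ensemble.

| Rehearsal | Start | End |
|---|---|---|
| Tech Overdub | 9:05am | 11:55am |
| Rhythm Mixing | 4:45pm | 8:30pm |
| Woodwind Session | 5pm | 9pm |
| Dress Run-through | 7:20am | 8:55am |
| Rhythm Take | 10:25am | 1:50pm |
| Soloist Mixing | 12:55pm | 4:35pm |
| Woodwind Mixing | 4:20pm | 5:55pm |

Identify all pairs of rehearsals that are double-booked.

Rhythm Mixing & Woodwind Mixing, Rhythm Mixing & Woodwind Session, Rhythm Take & Soloist Mixing, Rhythm Take & Tech Overdub, Soloist Mixing & Woodwind Mixing, Woodwind Mixing & Woodwind Session

Sorted by start: Dress Run-through, Tech Overdub, Rhythm Take, Soloist Mixing, Woodwind Mixing, Rhythm Mixing, Woodwind Session.
Tech Overdub starts after Dress Run-through ends, so Dress Run-through has no further overlaps.
Rhythm Take starts before Tech Overdub ends → Tech Overdub and Rhythm Take overlap.
Soloist Mixing starts after Tech Overdub ends, so Tech Overdub has no further overlaps.
Soloist Mixing starts before Rhythm Take ends → Rhythm Take and Soloist Mixing overlap.
Woodwind Mixing starts after Rhythm Take ends, so Rhythm Take has no further overlaps.
Woodwind Mixing starts before Soloist Mixing ends → Soloist Mixing and Woodwind Mixing overlap.
Rhythm Mixing starts after Soloist Mixing ends, so Soloist Mixing has no further overlaps.
Rhythm Mixing starts before Woodwind Mixing ends → Woodwind Mixing and Rhythm Mixing overlap.
Woodwind Session starts before Woodwind Mixing ends → Woodwind Mixing and Woodwind Session overlap.
Woodwind Session starts before Rhythm Mixing ends → Rhythm Mixing and Woodwind Session overlap.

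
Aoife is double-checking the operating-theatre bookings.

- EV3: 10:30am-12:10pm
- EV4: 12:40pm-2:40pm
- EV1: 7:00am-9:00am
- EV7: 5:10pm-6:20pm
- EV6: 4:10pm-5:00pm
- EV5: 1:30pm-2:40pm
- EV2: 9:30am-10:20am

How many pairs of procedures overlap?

Sorted by start: EV1, EV2, EV3, EV4, EV5, EV6, EV7.
EV2 starts after EV1 ends, so nothing later overlaps EV1 either.
EV3 starts after EV2 ends, so nothing later overlaps EV2 either.
EV4 starts after EV3 ends, so nothing later overlaps EV3 either.
EV5 starts before EV4 ends → EV4 and EV5 overlap.
EV6 starts after EV4 ends, so nothing later overlaps EV4 either.
EV6 starts after EV5 ends, so nothing later overlaps EV5 either.
EV7 starts after EV6 ends.
Overlapping pairs: EV4 & EV5 — 1 in total.

1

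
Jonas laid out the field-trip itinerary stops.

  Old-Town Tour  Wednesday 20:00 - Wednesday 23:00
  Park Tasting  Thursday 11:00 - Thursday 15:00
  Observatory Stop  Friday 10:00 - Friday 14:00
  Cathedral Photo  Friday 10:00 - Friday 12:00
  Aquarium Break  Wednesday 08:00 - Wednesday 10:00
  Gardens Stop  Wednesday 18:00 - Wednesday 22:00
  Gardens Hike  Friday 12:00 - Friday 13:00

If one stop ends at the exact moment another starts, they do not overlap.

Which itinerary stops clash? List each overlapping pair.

Cathedral Photo & Observatory Stop, Gardens Hike & Observatory Stop, Gardens Stop & Old-Town Tour

Sorted by start: Aquarium Break, Gardens Stop, Old-Town Tour, Park Tasting, Observatory Stop, Cathedral Photo, Gardens Hike.
Gardens Stop starts after Aquarium Break ends — done with Aquarium Break.
Old-Town Tour starts before Gardens Stop ends → Gardens Stop and Old-Town Tour overlap.
Park Tasting starts after Gardens Stop ends — done with Gardens Stop.
Park Tasting starts after Old-Town Tour ends — done with Old-Town Tour.
Observatory Stop starts after Park Tasting ends — done with Park Tasting.
Cathedral Photo starts before Observatory Stop ends → Observatory Stop and Cathedral Photo overlap.
Gardens Hike starts before Observatory Stop ends → Observatory Stop and Gardens Hike overlap.
Gardens Hike starts exactly when Cathedral Photo ends (back-to-back, no overlap).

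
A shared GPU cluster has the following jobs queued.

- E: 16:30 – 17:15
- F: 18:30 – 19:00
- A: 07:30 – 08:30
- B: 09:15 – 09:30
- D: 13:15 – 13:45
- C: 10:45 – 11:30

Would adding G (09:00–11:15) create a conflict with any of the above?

Yes — it overlaps B, C

A: ends 08:30 at or before G starts 09:00 → clear.
B: starts 09:15 before G ends 11:15, and ends 09:30 after G starts 09:00 → overlap.
C: starts 10:45 before G ends 11:15, and ends 11:30 after G starts 09:00 → overlap.
D: starts 13:15 at or after G ends 11:15 → clear.
E: starts 16:30 at or after G ends 11:15 → clear.
F: starts 18:30 at or after G ends 11:15 → clear.
G overlaps B, C.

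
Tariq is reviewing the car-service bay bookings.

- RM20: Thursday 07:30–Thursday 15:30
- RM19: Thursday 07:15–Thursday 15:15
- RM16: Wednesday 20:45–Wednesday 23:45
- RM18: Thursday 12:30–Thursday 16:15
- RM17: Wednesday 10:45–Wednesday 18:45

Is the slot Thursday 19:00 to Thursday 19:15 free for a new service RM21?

RM17: ends Wednesday 18:45 at or before RM21 starts Thursday 19:00 → clear.
RM16: ends Wednesday 23:45 at or before RM21 starts Thursday 19:00 → clear.
RM19: ends Thursday 15:15 at or before RM21 starts Thursday 19:00 → clear.
RM20: ends Thursday 15:30 at or before RM21 starts Thursday 19:00 → clear.
RM18: ends Thursday 16:15 at or before RM21 starts Thursday 19:00 → clear.

Yes — the slot is free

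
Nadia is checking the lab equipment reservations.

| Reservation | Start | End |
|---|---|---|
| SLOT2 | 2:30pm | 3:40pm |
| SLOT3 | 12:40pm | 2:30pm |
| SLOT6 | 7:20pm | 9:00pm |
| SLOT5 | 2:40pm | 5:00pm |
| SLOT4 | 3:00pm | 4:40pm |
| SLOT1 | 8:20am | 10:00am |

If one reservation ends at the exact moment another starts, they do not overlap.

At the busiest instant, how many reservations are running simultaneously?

Walk through starts and ends in time order (an end at T is processed before a start at T):
8:20am start SLOT1 → 1
10:00am end SLOT1 → 0
12:40pm start SLOT3 → 1
2:30pm end SLOT3 → 0
2:30pm start SLOT2 → 1
2:40pm start SLOT5 → 2
3:00pm start SLOT4 → 3
3:40pm end SLOT2 → 2
4:40pm end SLOT4 → 1
5:00pm end SLOT5 → 0
7:20pm start SLOT6 → 1
9:00pm end SLOT6 → 0
Peak is 3, at 3:00pm (SLOT2, SLOT4, SLOT5).

3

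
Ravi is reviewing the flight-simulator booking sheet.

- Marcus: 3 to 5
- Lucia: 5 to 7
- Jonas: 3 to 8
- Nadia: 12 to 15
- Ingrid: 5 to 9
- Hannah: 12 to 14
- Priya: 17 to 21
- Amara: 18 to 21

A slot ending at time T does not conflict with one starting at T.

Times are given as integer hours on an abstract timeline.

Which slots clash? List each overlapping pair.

Two intervals overlap when each starts before the other ends.
Sorted by start: Marcus, Jonas, Lucia, Ingrid, Nadia, Hannah, Priya, Amara.
Jonas starts before Marcus ends → Marcus and Jonas overlap.
Lucia starts exactly when Marcus ends (back-to-back, no overlap), so nothing later overlaps Marcus either.
Lucia starts before Jonas ends → Jonas and Lucia overlap.
Ingrid starts before Jonas ends → Jonas and Ingrid overlap.
Nadia starts after Jonas ends, so nothing later overlaps Jonas either.
Ingrid starts before Lucia ends → Lucia and Ingrid overlap.
Nadia starts after Lucia ends, so nothing later overlaps Lucia either.
Nadia starts after Ingrid ends, so nothing later overlaps Ingrid either.
Hannah starts before Nadia ends → Nadia and Hannah overlap.
Priya starts after Nadia ends, so nothing later overlaps Nadia either.
Priya starts after Hannah ends, so nothing later overlaps Hannah either.
Amara starts before Priya ends → Priya and Amara overlap.

Amara & Priya, Hannah & Nadia, Ingrid & Jonas, Ingrid & Lucia, Jonas & Lucia, Jonas & Marcus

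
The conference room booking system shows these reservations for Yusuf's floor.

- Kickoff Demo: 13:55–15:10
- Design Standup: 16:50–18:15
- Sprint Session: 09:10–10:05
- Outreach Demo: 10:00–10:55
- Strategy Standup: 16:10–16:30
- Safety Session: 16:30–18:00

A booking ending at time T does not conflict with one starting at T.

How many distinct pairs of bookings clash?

2

Two intervals overlap when each starts before the other ends.
Sorted by start: Sprint Session, Outreach Demo, Kickoff Demo, Strategy Standup, Safety Session, Design Standup.
Outreach Demo starts before Sprint Session ends → Sprint Session and Outreach Demo overlap.
Kickoff Demo starts after Sprint Session ends; Sprint Session is clear from here.
Kickoff Demo starts after Outreach Demo ends; Outreach Demo is clear from here.
Strategy Standup starts after Kickoff Demo ends; Kickoff Demo is clear from here.
Safety Session starts exactly when Strategy Standup ends (back-to-back, no overlap); Strategy Standup is clear from here.
Design Standup starts before Safety Session ends → Safety Session and Design Standup overlap.
Overlapping pairs: Design Standup & Safety Session, Outreach Demo & Sprint Session — 2 in total.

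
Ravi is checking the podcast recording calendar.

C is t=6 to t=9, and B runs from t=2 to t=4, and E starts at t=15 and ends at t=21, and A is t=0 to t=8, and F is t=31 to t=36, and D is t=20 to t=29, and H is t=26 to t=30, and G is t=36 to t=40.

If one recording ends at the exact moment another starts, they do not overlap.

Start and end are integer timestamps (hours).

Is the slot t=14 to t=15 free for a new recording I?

A: ends t=8 at or before I starts t=14 → clear.
B: ends t=4 at or before I starts t=14 → clear.
C: ends t=9 at or before I starts t=14 → clear.
E: starts t=15 at or after I ends t=15 → clear.
D: starts t=20 at or after I ends t=15 → clear.
H: starts t=26 at or after I ends t=15 → clear.
F: starts t=31 at or after I ends t=15 → clear.
G: starts t=36 at or after I ends t=15 → clear.

Yes — the slot is free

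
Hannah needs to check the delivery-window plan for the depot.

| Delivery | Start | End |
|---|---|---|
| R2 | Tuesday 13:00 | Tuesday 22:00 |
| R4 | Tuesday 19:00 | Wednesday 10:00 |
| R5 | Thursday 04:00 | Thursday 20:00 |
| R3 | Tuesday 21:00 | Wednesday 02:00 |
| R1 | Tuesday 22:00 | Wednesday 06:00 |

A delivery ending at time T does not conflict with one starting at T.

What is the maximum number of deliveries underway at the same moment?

3

Walk through starts and ends in time order (an end at T is processed before a start at T):
Tuesday 13:00 start R2 → 1
Tuesday 19:00 start R4 → 2
Tuesday 21:00 start R3 → 3
Tuesday 22:00 end R2 → 2
Tuesday 22:00 start R1 → 3
Wednesday 02:00 end R3 → 2
Wednesday 06:00 end R1 → 1
Wednesday 10:00 end R4 → 0
Thursday 04:00 start R5 → 1
Thursday 20:00 end R5 → 0
Peak is 3, at Tuesday 21:00 (R2, R3, R4).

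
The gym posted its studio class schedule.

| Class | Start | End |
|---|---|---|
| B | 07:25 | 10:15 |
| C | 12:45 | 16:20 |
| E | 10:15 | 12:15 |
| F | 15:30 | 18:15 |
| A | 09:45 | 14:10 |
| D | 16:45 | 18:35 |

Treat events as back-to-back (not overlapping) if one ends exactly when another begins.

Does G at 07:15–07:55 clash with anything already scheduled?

Yes — it overlaps B

B: starts 07:25 before G ends 07:55, and ends 10:15 after G starts 07:15 → overlap.
A: starts 09:45 at or after G ends 07:55 → clear.
E: starts 10:15 at or after G ends 07:55 → clear.
C: starts 12:45 at or after G ends 07:55 → clear.
F: starts 15:30 at or after G ends 07:55 → clear.
D: starts 16:45 at or after G ends 07:55 → clear.
G overlaps B.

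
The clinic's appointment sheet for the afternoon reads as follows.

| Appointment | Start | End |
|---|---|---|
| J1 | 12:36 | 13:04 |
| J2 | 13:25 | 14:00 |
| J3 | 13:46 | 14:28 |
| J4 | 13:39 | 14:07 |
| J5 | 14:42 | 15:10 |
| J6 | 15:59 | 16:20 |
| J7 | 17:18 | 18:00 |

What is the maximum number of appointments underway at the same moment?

3

Walk through starts and ends in time order (an end at T is processed before a start at T):
12:36 start J1 → 1
13:04 end J1 → 0
13:25 start J2 → 1
13:39 start J4 → 2
13:46 start J3 → 3
14:00 end J2 → 2
14:07 end J4 → 1
14:28 end J3 → 0
14:42 start J5 → 1
15:10 end J5 → 0
15:59 start J6 → 1
16:20 end J6 → 0
17:18 start J7 → 1
18:00 end J7 → 0
Peak is 3, at 13:46 (J2, J3, J4).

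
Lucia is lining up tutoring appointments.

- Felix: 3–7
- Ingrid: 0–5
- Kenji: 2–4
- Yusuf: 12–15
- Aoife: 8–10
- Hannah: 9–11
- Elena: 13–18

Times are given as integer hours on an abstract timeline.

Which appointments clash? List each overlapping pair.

Aoife & Hannah, Elena & Yusuf, Felix & Ingrid, Felix & Kenji, Ingrid & Kenji

Sorted by start: Ingrid, Kenji, Felix, Aoife, Hannah, Yusuf, Elena.
Kenji starts before Ingrid ends → Ingrid and Kenji overlap.
Felix starts before Ingrid ends → Ingrid and Felix overlap.
Aoife starts after Ingrid ends — done with Ingrid.
Felix starts before Kenji ends → Kenji and Felix overlap.
Aoife starts after Kenji ends — done with Kenji.
Aoife starts after Felix ends — done with Felix.
Hannah starts before Aoife ends → Aoife and Hannah overlap.
Yusuf starts after Aoife ends — done with Aoife.
Yusuf starts after Hannah ends — done with Hannah.
Elena starts before Yusuf ends → Yusuf and Elena overlap.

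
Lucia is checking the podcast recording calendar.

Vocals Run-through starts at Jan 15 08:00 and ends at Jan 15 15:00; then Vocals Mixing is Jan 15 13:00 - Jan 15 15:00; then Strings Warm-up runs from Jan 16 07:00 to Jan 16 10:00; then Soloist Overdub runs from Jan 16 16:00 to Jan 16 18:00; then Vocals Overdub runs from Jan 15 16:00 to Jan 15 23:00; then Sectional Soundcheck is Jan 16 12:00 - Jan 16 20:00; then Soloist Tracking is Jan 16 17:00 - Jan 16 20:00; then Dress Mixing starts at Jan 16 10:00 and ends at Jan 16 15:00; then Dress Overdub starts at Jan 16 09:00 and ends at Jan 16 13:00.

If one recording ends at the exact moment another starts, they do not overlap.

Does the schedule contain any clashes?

Check each pair: they overlap iff neither finishes before the other starts.
Sorted by start: Vocals Run-through, Vocals Mixing, Vocals Overdub, Strings Warm-up, Dress Overdub, Dress Mixing, Sectional Soundcheck, Soloist Overdub, Soloist Tracking.
Vocals Mixing starts before Vocals Run-through ends → Vocals Run-through and Vocals Mixing overlap.
That's a conflict, so the schedule is not conflict-free.

Yes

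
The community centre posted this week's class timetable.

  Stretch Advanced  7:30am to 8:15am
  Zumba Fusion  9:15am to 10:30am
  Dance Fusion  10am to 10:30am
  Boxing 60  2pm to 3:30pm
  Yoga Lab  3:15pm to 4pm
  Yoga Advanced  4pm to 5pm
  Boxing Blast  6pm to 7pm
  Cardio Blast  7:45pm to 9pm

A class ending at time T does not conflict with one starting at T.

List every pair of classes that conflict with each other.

Sorted by start: Stretch Advanced, Zumba Fusion, Dance Fusion, Boxing 60, Yoga Lab, Yoga Advanced, Boxing Blast, Cardio Blast.
Zumba Fusion starts after Stretch Advanced ends, so nothing later overlaps Stretch Advanced either.
Dance Fusion starts before Zumba Fusion ends → Zumba Fusion and Dance Fusion overlap.
Boxing 60 starts after Zumba Fusion ends, so nothing later overlaps Zumba Fusion either.
Boxing 60 starts after Dance Fusion ends, so nothing later overlaps Dance Fusion either.
Yoga Lab starts before Boxing 60 ends → Boxing 60 and Yoga Lab overlap.
Yoga Advanced starts after Boxing 60 ends, so nothing later overlaps Boxing 60 either.
Yoga Advanced starts exactly when Yoga Lab ends (back-to-back, no overlap), so nothing later overlaps Yoga Lab either.
Boxing Blast starts after Yoga Advanced ends, so nothing later overlaps Yoga Advanced either.
Cardio Blast starts after Boxing Blast ends.

Boxing 60 & Yoga Lab, Dance Fusion & Zumba Fusion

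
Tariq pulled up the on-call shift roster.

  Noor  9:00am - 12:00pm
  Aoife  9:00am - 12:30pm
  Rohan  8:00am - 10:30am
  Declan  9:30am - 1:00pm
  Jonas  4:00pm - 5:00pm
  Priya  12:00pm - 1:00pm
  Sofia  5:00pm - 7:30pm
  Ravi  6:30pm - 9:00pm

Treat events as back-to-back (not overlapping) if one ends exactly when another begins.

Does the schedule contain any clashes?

Yes

Sorted by start: Rohan, Noor, Aoife, Declan, Priya, Jonas, Sofia, Ravi.
Noor starts before Rohan ends → Rohan and Noor overlap.
That's a conflict, so the schedule is not conflict-free.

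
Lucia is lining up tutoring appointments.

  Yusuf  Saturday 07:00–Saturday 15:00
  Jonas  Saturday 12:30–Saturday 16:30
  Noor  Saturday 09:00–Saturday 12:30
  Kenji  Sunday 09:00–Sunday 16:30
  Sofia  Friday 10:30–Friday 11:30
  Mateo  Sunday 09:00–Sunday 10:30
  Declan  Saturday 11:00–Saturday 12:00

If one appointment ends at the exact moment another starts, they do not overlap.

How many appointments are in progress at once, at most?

Walk through starts and ends in time order (an end at T is processed before a start at T):
Friday 10:30 start Sofia → 1
Friday 11:30 end Sofia → 0
Saturday 07:00 start Yusuf → 1
Saturday 09:00 start Noor → 2
Saturday 11:00 start Declan → 3
Saturday 12:00 end Declan → 2
Saturday 12:30 end Noor → 1
Saturday 12:30 start Jonas → 2
Saturday 15:00 end Yusuf → 1
Saturday 16:30 end Jonas → 0
Sunday 09:00 start Kenji → 1
Sunday 09:00 start Mateo → 2
Sunday 10:30 end Mateo → 1
Sunday 16:30 end Kenji → 0
Peak is 3, at Saturday 11:00 (Declan, Noor, Yusuf).

3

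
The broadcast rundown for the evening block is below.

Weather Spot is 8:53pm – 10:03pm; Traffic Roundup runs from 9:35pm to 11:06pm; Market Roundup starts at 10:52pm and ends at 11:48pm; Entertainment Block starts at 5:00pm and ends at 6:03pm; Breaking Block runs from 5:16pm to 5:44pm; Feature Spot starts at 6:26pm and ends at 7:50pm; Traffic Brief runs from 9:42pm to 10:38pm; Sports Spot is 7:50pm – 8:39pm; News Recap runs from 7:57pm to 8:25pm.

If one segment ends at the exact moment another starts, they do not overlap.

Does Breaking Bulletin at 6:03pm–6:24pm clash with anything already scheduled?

Entertainment Block: ends 6:03pm at or before Breaking Bulletin starts 6:03pm → clear.
Breaking Block: ends 5:44pm at or before Breaking Bulletin starts 6:03pm → clear.
Feature Spot: starts 6:26pm at or after Breaking Bulletin ends 6:24pm → clear.
Sports Spot: starts 7:50pm at or after Breaking Bulletin ends 6:24pm → clear.
News Recap: starts 7:57pm at or after Breaking Bulletin ends 6:24pm → clear.
Weather Spot: starts 8:53pm at or after Breaking Bulletin ends 6:24pm → clear.
Traffic Roundup: starts 9:35pm at or after Breaking Bulletin ends 6:24pm → clear.
Traffic Brief: starts 9:42pm at or after Breaking Bulletin ends 6:24pm → clear.
Market Roundup: starts 10:52pm at or after Breaking Bulletin ends 6:24pm → clear.

No — it doesn't clash with anything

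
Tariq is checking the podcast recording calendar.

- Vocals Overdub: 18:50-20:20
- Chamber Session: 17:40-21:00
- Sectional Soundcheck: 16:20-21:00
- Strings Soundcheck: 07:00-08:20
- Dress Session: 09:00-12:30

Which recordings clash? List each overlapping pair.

Chamber Session & Sectional Soundcheck, Chamber Session & Vocals Overdub, Sectional Soundcheck & Vocals Overdub

Check each pair: they overlap iff neither finishes before the other starts.
Sorted by start: Strings Soundcheck, Dress Session, Sectional Soundcheck, Chamber Session, Vocals Overdub.
Dress Session starts after Strings Soundcheck ends, so Strings Soundcheck has no further overlaps.
Sectional Soundcheck starts after Dress Session ends, so Dress Session has no further overlaps.
Chamber Session starts before Sectional Soundcheck ends → Sectional Soundcheck and Chamber Session overlap.
Vocals Overdub starts before Sectional Soundcheck ends → Sectional Soundcheck and Vocals Overdub overlap.
Vocals Overdub starts before Chamber Session ends → Chamber Session and Vocals Overdub overlap.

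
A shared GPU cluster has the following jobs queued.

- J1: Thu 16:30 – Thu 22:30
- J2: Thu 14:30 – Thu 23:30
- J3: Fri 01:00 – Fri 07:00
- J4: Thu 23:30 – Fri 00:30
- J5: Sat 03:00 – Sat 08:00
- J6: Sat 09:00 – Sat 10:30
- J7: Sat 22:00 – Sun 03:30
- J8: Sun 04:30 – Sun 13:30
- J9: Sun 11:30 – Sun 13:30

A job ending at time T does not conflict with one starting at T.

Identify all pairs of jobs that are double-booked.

J1 & J2, J8 & J9

Two intervals overlap when each starts before the other ends.
Sorted by start: J2, J1, J4, J3, J5, J6, J7, J8, J9.
J1 starts before J2 ends → J2 and J1 overlap.
J4 starts exactly when J2 ends (back-to-back, no overlap); J2 is clear from here.
J4 starts after J1 ends; J1 is clear from here.
J3 starts after J4 ends; J4 is clear from here.
J5 starts after J3 ends; J3 is clear from here.
J6 starts after J5 ends; J5 is clear from here.
J7 starts after J6 ends; J6 is clear from here.
J8 starts after J7 ends; J7 is clear from here.
J9 starts before J8 ends → J8 and J9 overlap.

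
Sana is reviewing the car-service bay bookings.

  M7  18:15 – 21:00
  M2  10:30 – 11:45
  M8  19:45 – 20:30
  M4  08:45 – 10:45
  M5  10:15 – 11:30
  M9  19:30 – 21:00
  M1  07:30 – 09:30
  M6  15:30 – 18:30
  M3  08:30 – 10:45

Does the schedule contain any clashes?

Yes

Sorted by start: M1, M3, M4, M5, M2, M6, M7, M9, M8.
M3 starts before M1 ends → M1 and M3 overlap.
That's a conflict, so the schedule is not conflict-free.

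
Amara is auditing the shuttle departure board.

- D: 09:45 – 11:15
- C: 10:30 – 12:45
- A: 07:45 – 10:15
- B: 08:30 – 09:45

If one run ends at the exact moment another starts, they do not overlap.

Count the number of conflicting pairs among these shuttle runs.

3

Sorted by start: A, B, D, C.
B starts before A ends → A and B overlap.
D starts before A ends → A and D overlap.
C starts after A ends.
D starts exactly when B ends (back-to-back, no overlap); B is clear from here.
C starts before D ends → D and C overlap.
Overlapping pairs: A & B, A & D, C & D — 3 in total.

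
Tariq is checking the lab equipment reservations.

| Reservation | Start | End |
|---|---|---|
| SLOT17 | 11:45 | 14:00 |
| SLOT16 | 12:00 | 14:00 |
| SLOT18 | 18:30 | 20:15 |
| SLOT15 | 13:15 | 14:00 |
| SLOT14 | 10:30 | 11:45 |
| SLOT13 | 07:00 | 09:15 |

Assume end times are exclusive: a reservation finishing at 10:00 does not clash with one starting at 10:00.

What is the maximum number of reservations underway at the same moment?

3

Walk through starts and ends in time order (an end at T is processed before a start at T):
07:00 start SLOT13 → 1
09:15 end SLOT13 → 0
10:30 start SLOT14 → 1
11:45 end SLOT14 → 0
11:45 start SLOT17 → 1
12:00 start SLOT16 → 2
13:15 start SLOT15 → 3
14:00 end SLOT15 → 2
14:00 end SLOT16 → 1
14:00 end SLOT17 → 0
18:30 start SLOT18 → 1
20:15 end SLOT18 → 0
Peak is 3, at 13:15 (SLOT15, SLOT16, SLOT17).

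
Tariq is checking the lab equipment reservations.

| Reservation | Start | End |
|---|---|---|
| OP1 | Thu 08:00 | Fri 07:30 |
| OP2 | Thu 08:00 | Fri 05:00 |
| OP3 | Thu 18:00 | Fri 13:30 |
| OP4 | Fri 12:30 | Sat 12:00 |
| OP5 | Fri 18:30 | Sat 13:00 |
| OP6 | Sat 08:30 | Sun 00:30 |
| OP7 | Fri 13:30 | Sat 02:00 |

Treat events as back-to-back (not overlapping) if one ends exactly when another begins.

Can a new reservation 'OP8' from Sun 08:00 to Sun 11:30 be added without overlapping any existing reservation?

Yes — the slot is free

OP1: ends Fri 07:30 at or before OP8 starts Sun 08:00 → clear.
OP2: ends Fri 05:00 at or before OP8 starts Sun 08:00 → clear.
OP3: ends Fri 13:30 at or before OP8 starts Sun 08:00 → clear.
OP4: ends Sat 12:00 at or before OP8 starts Sun 08:00 → clear.
OP7: ends Sat 02:00 at or before OP8 starts Sun 08:00 → clear.
OP5: ends Sat 13:00 at or before OP8 starts Sun 08:00 → clear.
OP6: ends Sun 00:30 at or before OP8 starts Sun 08:00 → clear.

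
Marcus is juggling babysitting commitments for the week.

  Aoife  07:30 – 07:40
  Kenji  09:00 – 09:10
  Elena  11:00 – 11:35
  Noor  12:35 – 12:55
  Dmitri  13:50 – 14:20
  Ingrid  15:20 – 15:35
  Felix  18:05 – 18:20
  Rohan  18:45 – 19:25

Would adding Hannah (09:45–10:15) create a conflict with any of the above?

No — it doesn't clash with anything

Aoife: ends 07:40 at or before Hannah starts 09:45 → clear.
Kenji: ends 09:10 at or before Hannah starts 09:45 → clear.
Elena: starts 11:00 at or after Hannah ends 10:15 → clear.
Noor: starts 12:35 at or after Hannah ends 10:15 → clear.
Dmitri: starts 13:50 at or after Hannah ends 10:15 → clear.
Ingrid: starts 15:20 at or after Hannah ends 10:15 → clear.
Felix: starts 18:05 at or after Hannah ends 10:15 → clear.
Rohan: starts 18:45 at or after Hannah ends 10:15 → clear.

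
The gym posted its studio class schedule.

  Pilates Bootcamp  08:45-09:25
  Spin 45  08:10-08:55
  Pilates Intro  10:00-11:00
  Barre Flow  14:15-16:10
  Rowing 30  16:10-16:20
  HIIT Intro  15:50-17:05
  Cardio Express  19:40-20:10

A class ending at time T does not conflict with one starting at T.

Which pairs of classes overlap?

Sorted by start: Spin 45, Pilates Bootcamp, Pilates Intro, Barre Flow, HIIT Intro, Rowing 30, Cardio Express.
Pilates Bootcamp starts before Spin 45 ends → Spin 45 and Pilates Bootcamp overlap.
Pilates Intro starts after Spin 45 ends, so Spin 45 has no further overlaps.
Pilates Intro starts after Pilates Bootcamp ends, so Pilates Bootcamp has no further overlaps.
Barre Flow starts after Pilates Intro ends, so Pilates Intro has no further overlaps.
HIIT Intro starts before Barre Flow ends → Barre Flow and HIIT Intro overlap.
Rowing 30 starts exactly when Barre Flow ends (back-to-back, no overlap), so Barre Flow has no further overlaps.
Rowing 30 starts before HIIT Intro ends → HIIT Intro and Rowing 30 overlap.
Cardio Express starts after HIIT Intro ends.
Cardio Express starts after Rowing 30 ends.

Barre Flow & HIIT Intro, HIIT Intro & Rowing 30, Pilates Bootcamp & Spin 45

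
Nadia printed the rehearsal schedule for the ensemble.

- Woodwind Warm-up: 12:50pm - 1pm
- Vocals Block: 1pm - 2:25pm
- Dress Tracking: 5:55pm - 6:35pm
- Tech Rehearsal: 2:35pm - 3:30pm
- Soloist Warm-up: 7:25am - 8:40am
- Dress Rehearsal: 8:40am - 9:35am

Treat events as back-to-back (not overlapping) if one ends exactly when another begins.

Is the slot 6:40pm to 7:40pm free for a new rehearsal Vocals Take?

Soloist Warm-up: ends 8:40am at or before Vocals Take starts 6:40pm → clear.
Dress Rehearsal: ends 9:35am at or before Vocals Take starts 6:40pm → clear.
Woodwind Warm-up: ends 1pm at or before Vocals Take starts 6:40pm → clear.
Vocals Block: ends 2:25pm at or before Vocals Take starts 6:40pm → clear.
Tech Rehearsal: ends 3:30pm at or before Vocals Take starts 6:40pm → clear.
Dress Tracking: ends 6:35pm at or before Vocals Take starts 6:40pm → clear.

Yes — the slot is free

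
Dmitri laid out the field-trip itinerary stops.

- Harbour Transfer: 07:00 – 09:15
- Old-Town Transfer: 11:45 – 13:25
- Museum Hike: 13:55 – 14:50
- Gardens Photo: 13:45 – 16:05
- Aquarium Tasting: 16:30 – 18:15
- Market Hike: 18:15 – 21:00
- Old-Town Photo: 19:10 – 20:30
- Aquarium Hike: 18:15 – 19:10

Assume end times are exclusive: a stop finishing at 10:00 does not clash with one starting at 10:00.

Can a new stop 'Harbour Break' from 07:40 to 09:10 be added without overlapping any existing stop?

Harbour Transfer: starts 07:00 before Harbour Break ends 09:10, and ends 09:15 after Harbour Break starts 07:40 → overlap.
Old-Town Transfer: starts 11:45 at or after Harbour Break ends 09:10 → clear.
Gardens Photo: starts 13:45 at or after Harbour Break ends 09:10 → clear.
Museum Hike: starts 13:55 at or after Harbour Break ends 09:10 → clear.
Aquarium Tasting: starts 16:30 at or after Harbour Break ends 09:10 → clear.
Market Hike: starts 18:15 at or after Harbour Break ends 09:10 → clear.
Aquarium Hike: starts 18:15 at or after Harbour Break ends 09:10 → clear.
Old-Town Photo: starts 19:10 at or after Harbour Break ends 09:10 → clear.
Harbour Break overlaps Harbour Transfer.

No — it overlaps Harbour Transfer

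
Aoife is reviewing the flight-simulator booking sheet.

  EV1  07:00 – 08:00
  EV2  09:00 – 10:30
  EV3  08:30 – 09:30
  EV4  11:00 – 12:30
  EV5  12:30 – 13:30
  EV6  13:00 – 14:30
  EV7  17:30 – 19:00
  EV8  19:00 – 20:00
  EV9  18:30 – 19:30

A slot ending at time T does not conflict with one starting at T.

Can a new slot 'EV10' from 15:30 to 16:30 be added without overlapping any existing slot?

EV1: ends 08:00 at or before EV10 starts 15:30 → clear.
EV3: ends 09:30 at or before EV10 starts 15:30 → clear.
EV2: ends 10:30 at or before EV10 starts 15:30 → clear.
EV4: ends 12:30 at or before EV10 starts 15:30 → clear.
EV5: ends 13:30 at or before EV10 starts 15:30 → clear.
EV6: ends 14:30 at or before EV10 starts 15:30 → clear.
EV7: starts 17:30 at or after EV10 ends 16:30 → clear.
EV9: starts 18:30 at or after EV10 ends 16:30 → clear.
EV8: starts 19:00 at or after EV10 ends 16:30 → clear.

Yes — the slot is free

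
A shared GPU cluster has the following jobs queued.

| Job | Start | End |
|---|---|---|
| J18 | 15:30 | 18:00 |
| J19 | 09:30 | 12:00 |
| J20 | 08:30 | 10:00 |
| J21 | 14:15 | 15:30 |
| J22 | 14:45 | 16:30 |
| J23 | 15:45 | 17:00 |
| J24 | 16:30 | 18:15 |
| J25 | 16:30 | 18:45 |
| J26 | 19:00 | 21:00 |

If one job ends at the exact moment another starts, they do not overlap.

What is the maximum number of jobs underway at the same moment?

4

Walk through starts and ends in time order (an end at T is processed before a start at T):
08:30 start J20 → 1
09:30 start J19 → 2
10:00 end J20 → 1
12:00 end J19 → 0
14:15 start J21 → 1
14:45 start J22 → 2
15:30 end J21 → 1
15:30 start J18 → 2
15:45 start J23 → 3
16:30 end J22 → 2
16:30 start J24 → 3
16:30 start J25 → 4
17:00 end J23 → 3
18:00 end J18 → 2
18:15 end J24 → 1
18:45 end J25 → 0
19:00 start J26 → 1
21:00 end J26 → 0
Peak is 4, at 16:30 (J18, J23, J24, J25).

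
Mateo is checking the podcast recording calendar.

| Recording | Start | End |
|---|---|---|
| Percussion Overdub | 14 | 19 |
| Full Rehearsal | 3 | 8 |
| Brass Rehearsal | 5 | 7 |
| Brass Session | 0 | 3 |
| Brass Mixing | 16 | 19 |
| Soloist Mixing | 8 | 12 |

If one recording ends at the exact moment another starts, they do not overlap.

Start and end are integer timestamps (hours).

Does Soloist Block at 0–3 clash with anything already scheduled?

Brass Session: starts 0 before Soloist Block ends 3, and ends 3 after Soloist Block starts 0 → overlap.
Full Rehearsal: starts 3 at or after Soloist Block ends 3 → clear.
Brass Rehearsal: starts 5 at or after Soloist Block ends 3 → clear.
Soloist Mixing: starts 8 at or after Soloist Block ends 3 → clear.
Percussion Overdub: starts 14 at or after Soloist Block ends 3 → clear.
Brass Mixing: starts 16 at or after Soloist Block ends 3 → clear.
Soloist Block overlaps Brass Session.

Yes — it overlaps Brass Session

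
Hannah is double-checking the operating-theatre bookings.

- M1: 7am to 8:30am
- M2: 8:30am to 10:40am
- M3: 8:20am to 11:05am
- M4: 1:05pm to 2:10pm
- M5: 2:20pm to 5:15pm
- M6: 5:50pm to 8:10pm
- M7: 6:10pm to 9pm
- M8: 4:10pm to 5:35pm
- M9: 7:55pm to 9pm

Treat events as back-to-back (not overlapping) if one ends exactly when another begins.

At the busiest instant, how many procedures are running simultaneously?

3

Walk through starts and ends in time order (an end at T is processed before a start at T):
7am start M1 → 1
8:20am start M3 → 2
8:30am end M1 → 1
8:30am start M2 → 2
10:40am end M2 → 1
11:05am end M3 → 0
1:05pm start M4 → 1
2:10pm end M4 → 0
2:20pm start M5 → 1
4:10pm start M8 → 2
5:15pm end M5 → 1
5:35pm end M8 → 0
5:50pm start M6 → 1
6:10pm start M7 → 2
7:55pm start M9 → 3
8:10pm end M6 → 2
9pm end M7 → 1
9pm end M9 → 0
Peak is 3, at 7:55pm (M6, M7, M9).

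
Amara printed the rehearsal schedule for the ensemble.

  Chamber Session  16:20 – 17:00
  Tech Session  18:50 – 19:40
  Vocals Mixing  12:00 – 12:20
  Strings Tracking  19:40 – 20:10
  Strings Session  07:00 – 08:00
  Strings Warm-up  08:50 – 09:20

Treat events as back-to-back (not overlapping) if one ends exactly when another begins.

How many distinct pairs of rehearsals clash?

0

Two intervals overlap when each starts before the other ends.
Sorted by start: Strings Session, Strings Warm-up, Vocals Mixing, Chamber Session, Tech Session, Strings Tracking.
Strings Warm-up starts after Strings Session ends, so nothing later overlaps Strings Session either.
Vocals Mixing starts after Strings Warm-up ends, so nothing later overlaps Strings Warm-up either.
Chamber Session starts after Vocals Mixing ends, so nothing later overlaps Vocals Mixing either.
Tech Session starts after Chamber Session ends, so nothing later overlaps Chamber Session either.
Strings Tracking starts exactly when Tech Session ends (back-to-back, no overlap).
No pair overlaps.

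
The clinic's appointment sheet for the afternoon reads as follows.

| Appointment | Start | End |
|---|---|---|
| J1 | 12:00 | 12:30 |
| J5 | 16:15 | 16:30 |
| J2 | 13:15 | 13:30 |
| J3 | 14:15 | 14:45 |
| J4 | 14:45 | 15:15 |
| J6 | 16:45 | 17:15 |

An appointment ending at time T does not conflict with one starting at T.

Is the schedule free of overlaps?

Yes

Sorted by start: J1, J2, J3, J4, J5, J6.
J2 starts after J1 ends — done with J1.
J3 starts after J2 ends — done with J2.
J4 starts exactly when J3 ends (back-to-back, no overlap) — done with J3.
J5 starts after J4 ends — done with J4.
J6 starts after J5 ends.
Every pair is clear; the schedule has no overlaps.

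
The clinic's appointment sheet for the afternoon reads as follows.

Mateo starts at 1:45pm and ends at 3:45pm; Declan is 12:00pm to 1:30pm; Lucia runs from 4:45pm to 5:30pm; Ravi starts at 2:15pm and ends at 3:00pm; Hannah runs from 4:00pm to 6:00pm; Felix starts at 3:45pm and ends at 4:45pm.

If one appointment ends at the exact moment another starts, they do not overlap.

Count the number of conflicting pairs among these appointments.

Sorted by start: Declan, Mateo, Ravi, Felix, Hannah, Lucia.
Mateo starts after Declan ends; Declan is clear from here.
Ravi starts before Mateo ends → Mateo and Ravi overlap.
Felix starts exactly when Mateo ends (back-to-back, no overlap); Mateo is clear from here.
Felix starts after Ravi ends; Ravi is clear from here.
Hannah starts before Felix ends → Felix and Hannah overlap.
Lucia starts exactly when Felix ends (back-to-back, no overlap).
Lucia starts before Hannah ends → Hannah and Lucia overlap.
Overlapping pairs: Felix & Hannah, Hannah & Lucia, Mateo & Ravi — 3 in total.

3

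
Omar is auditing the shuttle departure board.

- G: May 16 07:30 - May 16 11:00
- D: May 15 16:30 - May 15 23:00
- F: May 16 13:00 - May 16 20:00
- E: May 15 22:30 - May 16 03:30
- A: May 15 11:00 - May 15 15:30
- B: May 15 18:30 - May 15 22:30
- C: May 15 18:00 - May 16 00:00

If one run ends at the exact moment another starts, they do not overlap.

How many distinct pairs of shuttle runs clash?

Sorted by start: A, D, C, B, E, G, F.
D starts after A ends — done with A.
C starts before D ends → D and C overlap.
B starts before D ends → D and B overlap.
E starts before D ends → D and E overlap.
G starts after D ends — done with D.
B starts before C ends → C and B overlap.
E starts before C ends → C and E overlap.
G starts after C ends — done with C.
E starts exactly when B ends (back-to-back, no overlap) — done with B.
G starts after E ends — done with E.
F starts after G ends.
Overlapping pairs: B & C, B & D, C & D, C & E, D & E — 5 in total.

5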